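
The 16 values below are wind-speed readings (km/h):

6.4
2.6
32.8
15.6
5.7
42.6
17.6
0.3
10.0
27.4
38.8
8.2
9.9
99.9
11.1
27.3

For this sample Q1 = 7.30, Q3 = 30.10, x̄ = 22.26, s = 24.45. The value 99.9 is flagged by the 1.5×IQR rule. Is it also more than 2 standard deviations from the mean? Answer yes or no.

yes

z = (99.9 − 22.26) / 24.45 = 3.18.
|z| = 3.18 > 2.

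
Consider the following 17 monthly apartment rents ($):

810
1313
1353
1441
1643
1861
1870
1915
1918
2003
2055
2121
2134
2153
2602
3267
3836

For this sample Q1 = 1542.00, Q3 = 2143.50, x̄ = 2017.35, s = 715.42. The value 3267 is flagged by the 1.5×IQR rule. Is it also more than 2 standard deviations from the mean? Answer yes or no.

no

z = (3267 − 2017.35) / 715.42 = 1.75.
|z| = 1.75 ≤ 2.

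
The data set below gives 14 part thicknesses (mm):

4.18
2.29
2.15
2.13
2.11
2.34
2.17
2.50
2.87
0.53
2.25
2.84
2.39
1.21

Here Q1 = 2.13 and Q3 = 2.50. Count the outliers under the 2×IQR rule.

3

IQR = 0.37; fences at 2.13 − 0.74 = 1.39 and 2.50 + 0.74 = 3.24.
Outside the cutoffs: 0.53, 1.21, 4.18.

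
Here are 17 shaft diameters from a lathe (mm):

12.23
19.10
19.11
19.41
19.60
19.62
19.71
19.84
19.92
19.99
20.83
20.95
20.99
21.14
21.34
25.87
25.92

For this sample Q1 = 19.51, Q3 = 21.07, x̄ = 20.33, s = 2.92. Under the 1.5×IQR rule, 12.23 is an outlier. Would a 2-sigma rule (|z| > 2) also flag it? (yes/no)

yes

z = (12.23 − 20.33) / 2.92 = -2.77.
|z| = 2.77 > 2.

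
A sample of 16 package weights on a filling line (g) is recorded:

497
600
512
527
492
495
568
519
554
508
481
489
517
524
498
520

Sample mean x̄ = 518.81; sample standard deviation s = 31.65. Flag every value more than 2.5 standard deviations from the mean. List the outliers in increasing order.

Cutoffs at x̄ ± 2.5s: 518.81 ± 2.5·31.65 = [439.685, 597.935].
600: z = 2.57, |z| > 2.5 → outlier.
Every other value lies within [439.685, 597.935].

600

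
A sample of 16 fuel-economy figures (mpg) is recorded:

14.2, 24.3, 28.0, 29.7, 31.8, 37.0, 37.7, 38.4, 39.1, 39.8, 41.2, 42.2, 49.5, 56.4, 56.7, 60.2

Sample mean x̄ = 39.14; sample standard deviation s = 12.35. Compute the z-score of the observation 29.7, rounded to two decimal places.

-0.76

z = (29.7 − 39.14) / 12.35 = -0.76.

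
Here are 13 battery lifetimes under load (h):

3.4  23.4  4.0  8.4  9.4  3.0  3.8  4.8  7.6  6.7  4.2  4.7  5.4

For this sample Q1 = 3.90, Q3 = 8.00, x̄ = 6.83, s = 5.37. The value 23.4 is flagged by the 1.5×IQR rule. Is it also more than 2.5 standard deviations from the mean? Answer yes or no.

yes

z = (23.4 − 6.83) / 5.37 = 3.09.
|z| = 3.09 > 2.5.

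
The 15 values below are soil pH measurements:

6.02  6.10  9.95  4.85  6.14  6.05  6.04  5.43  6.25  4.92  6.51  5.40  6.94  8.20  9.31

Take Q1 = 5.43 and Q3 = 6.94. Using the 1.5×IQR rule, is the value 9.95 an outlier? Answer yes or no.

IQR = Q3 − Q1 = 6.94 − 5.43 = 1.51.
Lower fence = Q1 − 1.5·IQR = 5.43 − 2.265 = 3.165.
Upper fence = Q3 + 1.5·IQR = 6.94 + 2.265 = 9.205.
9.95 lies above the upper fence.

yes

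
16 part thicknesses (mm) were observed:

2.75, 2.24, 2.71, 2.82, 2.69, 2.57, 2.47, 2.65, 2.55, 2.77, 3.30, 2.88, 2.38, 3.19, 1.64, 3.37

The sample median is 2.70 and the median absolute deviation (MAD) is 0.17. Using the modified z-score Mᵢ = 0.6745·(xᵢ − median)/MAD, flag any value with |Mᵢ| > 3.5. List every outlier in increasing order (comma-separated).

|Mᵢ| > 3.5 ⇔ |xᵢ − 2.70| > 3.5·0.17/0.6745 = 0.88.
So outliers lie outside [1.82, 3.58].
1.64: M = -4.21 → outlier.

1.64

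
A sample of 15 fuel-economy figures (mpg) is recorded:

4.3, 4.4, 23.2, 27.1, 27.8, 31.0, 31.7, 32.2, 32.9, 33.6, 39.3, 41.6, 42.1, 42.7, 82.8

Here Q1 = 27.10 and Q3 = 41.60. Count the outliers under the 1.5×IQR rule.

3

IQR = 14.50; fences at 27.10 − 21.75 = 5.35 and 41.60 + 21.75 = 63.35.
Outside the cutoffs: 4.3, 4.4, 82.8.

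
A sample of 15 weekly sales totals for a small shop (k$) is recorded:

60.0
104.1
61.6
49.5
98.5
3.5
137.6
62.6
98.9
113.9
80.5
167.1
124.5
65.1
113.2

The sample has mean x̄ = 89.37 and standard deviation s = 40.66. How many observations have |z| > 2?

Cutoffs: x̄ ± 2s = [8.05, 170.69].
Outside the cutoffs: 3.5.

1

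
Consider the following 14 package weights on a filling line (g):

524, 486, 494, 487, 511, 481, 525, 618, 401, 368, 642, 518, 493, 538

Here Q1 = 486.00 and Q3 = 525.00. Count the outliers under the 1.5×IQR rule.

4

IQR = 39.00; fences at 486.00 − 58.50 = 427.50 and 525.00 + 58.50 = 583.50.
Outside the cutoffs: 368, 401, 618, 642.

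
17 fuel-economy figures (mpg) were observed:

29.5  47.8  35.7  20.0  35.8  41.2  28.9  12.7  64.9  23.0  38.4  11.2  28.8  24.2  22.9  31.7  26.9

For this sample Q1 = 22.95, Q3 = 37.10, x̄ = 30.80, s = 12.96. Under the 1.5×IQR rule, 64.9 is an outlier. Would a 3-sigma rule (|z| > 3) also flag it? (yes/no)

no

z = (64.9 − 30.80) / 12.96 = 2.63.
|z| = 2.63 ≤ 3.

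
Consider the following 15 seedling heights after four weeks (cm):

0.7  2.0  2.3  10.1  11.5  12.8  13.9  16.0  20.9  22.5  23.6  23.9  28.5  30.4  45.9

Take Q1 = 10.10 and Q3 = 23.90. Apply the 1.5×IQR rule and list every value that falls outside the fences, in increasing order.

45.9

IQR = Q3 − Q1 = 23.90 − 10.10 = 13.80.
Lower fence = Q1 − 1.5·IQR = 10.10 − 20.70 = -10.60.
Upper fence = Q3 + 1.5·IQR = 23.90 + 20.70 = 44.60.
45.9 > 44.60 → outlier.
All remaining values lie within [-10.60, 44.60].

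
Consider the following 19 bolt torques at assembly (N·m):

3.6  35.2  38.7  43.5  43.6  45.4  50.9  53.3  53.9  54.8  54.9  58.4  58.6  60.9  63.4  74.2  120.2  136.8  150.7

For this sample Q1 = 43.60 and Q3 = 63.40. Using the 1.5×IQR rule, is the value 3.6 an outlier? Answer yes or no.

yes

IQR = Q3 − Q1 = 63.40 − 43.60 = 19.80.
Lower fence = Q1 − 1.5·IQR = 43.60 − 29.70 = 13.90.
Upper fence = Q3 + 1.5·IQR = 63.40 + 29.70 = 93.10.
3.6 lies below the lower fence.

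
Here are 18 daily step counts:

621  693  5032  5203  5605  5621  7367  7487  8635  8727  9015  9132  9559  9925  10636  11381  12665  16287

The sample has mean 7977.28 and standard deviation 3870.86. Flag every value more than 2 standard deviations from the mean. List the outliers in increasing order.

Cutoffs at x̄ ± 2s: 7977.28 ± 2·3870.86 = [235.56, 15719.00].
16287: z = 2.15, |z| > 2 → outlier.
Every other value lies within [235.56, 15719.00].

16287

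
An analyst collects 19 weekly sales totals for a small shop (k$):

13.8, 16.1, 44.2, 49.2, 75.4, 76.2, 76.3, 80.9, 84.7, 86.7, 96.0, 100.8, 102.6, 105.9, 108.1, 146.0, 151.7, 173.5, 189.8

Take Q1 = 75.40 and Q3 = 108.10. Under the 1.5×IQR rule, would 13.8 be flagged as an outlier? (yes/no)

yes

IQR = Q3 − Q1 = 108.10 − 75.40 = 32.70.
Lower fence = Q1 − 1.5·IQR = 75.40 − 49.05 = 26.35.
Upper fence = Q3 + 1.5·IQR = 108.10 + 49.05 = 157.15.
13.8 lies below the lower fence.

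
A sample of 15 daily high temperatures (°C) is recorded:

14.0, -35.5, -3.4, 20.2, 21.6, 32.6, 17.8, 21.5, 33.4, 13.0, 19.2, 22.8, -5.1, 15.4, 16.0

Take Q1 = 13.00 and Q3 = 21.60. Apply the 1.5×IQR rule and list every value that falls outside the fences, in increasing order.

IQR = Q3 − Q1 = 21.60 − 13.00 = 8.60.
Lower fence = Q1 − 1.5·IQR = 13.00 − 12.90 = 0.10.
Upper fence = Q3 + 1.5·IQR = 21.60 + 12.90 = 34.50.
-35.5 < 0.10 → outlier.
-5.1 < 0.10 → outlier.
-3.4 < 0.10 → outlier.
All remaining values lie within [0.10, 34.50].

-35.5, -5.1, -3.4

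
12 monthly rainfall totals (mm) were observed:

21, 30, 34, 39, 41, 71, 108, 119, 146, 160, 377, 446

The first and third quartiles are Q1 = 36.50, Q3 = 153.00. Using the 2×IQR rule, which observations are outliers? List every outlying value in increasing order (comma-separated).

446

IQR = Q3 − Q1 = 153.00 − 36.50 = 116.50.
Lower fence = Q1 − 2·IQR = 36.50 − 233.00 = -196.50.
Upper fence = Q3 + 2·IQR = 153.00 + 233.00 = 386.00.
446 > 386.00 → outlier.
All remaining values lie within [-196.50, 386.00].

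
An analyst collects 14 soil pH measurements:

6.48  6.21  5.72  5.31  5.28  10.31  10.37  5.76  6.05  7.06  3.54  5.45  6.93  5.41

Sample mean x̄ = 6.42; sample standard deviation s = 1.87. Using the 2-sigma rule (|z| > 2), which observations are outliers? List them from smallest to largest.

10.31, 10.37

Cutoffs at x̄ ± 2s: 6.42 ± 2·1.87 = [2.68, 10.16].
10.31: z = 2.08, |z| > 2 → outlier.
10.37: z = 2.11, |z| > 2 → outlier.
Every other value lies within [2.68, 10.16].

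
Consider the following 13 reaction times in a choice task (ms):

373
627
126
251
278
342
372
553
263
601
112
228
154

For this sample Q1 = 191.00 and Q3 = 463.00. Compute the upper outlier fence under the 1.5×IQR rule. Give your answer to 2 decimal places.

871.00

IQR = Q3 − Q1 = 463.00 − 191.00 = 272.00.
Lower fence = Q1 − 1.5·IQR = 191.00 − 408.00 = -217.00.
Upper fence = Q3 + 1.5·IQR = 463.00 + 408.00 = 871.00.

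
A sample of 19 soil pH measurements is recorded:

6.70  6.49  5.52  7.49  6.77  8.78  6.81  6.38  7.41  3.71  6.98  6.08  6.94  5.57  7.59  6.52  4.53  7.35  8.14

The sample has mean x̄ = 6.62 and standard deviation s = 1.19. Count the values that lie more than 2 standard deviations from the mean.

1

Cutoffs: x̄ ± 2s = [4.24, 9.00].
Outside the cutoffs: 3.71.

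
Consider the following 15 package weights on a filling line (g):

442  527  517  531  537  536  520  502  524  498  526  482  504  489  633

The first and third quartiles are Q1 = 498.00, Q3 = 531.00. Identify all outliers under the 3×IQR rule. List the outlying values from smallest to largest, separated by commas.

633

IQR = Q3 − Q1 = 531.00 − 498.00 = 33.00.
Lower fence = Q1 − 3·IQR = 498.00 − 99.00 = 399.00.
Upper fence = Q3 + 3·IQR = 531.00 + 99.00 = 630.00.
633 > 630.00 → outlier.
All remaining values lie within [399.00, 630.00].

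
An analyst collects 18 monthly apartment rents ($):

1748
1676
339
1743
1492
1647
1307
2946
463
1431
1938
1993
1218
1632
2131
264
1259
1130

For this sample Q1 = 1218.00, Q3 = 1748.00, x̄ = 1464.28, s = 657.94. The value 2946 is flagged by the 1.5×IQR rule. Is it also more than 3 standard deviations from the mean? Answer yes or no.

no

z = (2946 − 1464.28) / 657.94 = 2.25.
|z| = 2.25 ≤ 3.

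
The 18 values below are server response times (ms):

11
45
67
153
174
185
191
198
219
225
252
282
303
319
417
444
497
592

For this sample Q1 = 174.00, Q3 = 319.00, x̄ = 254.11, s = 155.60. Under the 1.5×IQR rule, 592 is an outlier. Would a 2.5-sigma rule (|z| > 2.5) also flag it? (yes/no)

no

z = (592 − 254.11) / 155.60 = 2.17.
|z| = 2.17 ≤ 2.5.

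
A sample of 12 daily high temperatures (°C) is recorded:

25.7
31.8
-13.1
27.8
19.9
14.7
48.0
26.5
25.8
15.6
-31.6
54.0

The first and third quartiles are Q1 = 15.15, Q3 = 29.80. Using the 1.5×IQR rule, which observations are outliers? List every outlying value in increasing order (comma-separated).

IQR = Q3 − Q1 = 29.80 − 15.15 = 14.65.
Lower fence = Q1 − 1.5·IQR = 15.15 − 21.975 = -6.825.
Upper fence = Q3 + 1.5·IQR = 29.80 + 21.975 = 51.775.
-31.6 < -6.825 → outlier.
-13.1 < -6.825 → outlier.
54.0 > 51.775 → outlier.
All remaining values lie within [-6.825, 51.775].

-31.6, -13.1, 54.0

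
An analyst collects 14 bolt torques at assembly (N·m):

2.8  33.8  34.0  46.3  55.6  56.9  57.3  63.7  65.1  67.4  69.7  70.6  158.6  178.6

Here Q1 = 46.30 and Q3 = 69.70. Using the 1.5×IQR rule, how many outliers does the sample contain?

IQR = 23.40; fences at 46.30 − 35.10 = 11.20 and 69.70 + 35.10 = 104.80.
Outside the cutoffs: 2.8, 158.6, 178.6.

3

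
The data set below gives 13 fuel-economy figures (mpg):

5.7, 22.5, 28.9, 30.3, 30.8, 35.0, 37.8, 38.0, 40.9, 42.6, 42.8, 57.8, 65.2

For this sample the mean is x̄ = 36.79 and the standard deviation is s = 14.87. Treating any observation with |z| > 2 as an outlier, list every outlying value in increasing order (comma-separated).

Cutoffs at x̄ ± 2s: 36.79 ± 2·14.87 = [7.05, 66.53].
5.7: z = -2.09, |z| > 2 → outlier.
Every other value lies within [7.05, 66.53].

5.7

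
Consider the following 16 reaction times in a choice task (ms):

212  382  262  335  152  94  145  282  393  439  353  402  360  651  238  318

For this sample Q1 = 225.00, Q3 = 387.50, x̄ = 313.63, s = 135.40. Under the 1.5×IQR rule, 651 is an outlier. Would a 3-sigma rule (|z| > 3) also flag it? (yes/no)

no

z = (651 − 313.63) / 135.40 = 2.49.
|z| = 2.49 ≤ 3.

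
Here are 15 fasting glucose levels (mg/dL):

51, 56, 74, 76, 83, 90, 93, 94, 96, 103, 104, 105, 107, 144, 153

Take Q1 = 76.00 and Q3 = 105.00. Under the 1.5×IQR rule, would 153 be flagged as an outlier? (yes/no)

yes

IQR = Q3 − Q1 = 105.00 − 76.00 = 29.00.
Lower fence = Q1 − 1.5·IQR = 76.00 − 43.50 = 32.50.
Upper fence = Q3 + 1.5·IQR = 105.00 + 43.50 = 148.50.
153 lies above the upper fence.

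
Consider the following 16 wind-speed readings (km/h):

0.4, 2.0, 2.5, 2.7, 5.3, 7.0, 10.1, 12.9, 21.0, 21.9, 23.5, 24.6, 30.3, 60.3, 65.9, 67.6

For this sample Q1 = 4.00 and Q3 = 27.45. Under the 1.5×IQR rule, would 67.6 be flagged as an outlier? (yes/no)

yes

IQR = Q3 − Q1 = 27.45 − 4.00 = 23.45.
Lower fence = Q1 − 1.5·IQR = 4.00 − 35.175 = -31.175.
Upper fence = Q3 + 1.5·IQR = 27.45 + 35.175 = 62.625.
67.6 lies above the upper fence.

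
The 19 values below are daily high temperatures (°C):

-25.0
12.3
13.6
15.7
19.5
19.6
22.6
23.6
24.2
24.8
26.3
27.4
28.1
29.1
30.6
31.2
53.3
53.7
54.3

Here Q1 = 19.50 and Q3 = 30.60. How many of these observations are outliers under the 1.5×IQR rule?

4

IQR = 11.10; fences at 19.50 − 16.65 = 2.85 and 30.60 + 16.65 = 47.25.
Outside the cutoffs: -25.0, 53.3, 53.7, 54.3.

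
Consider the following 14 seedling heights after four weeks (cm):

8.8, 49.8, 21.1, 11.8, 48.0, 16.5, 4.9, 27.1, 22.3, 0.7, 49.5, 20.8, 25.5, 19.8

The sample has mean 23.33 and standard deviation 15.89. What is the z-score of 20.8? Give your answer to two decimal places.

-0.16

z = (20.8 − 23.33) / 15.89 = -0.16.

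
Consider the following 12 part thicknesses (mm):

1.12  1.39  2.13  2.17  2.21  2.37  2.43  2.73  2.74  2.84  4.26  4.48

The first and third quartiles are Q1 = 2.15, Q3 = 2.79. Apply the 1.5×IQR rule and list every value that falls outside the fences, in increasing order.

IQR = Q3 − Q1 = 2.79 − 2.15 = 0.64.
Lower fence = Q1 − 1.5·IQR = 2.15 − 0.96 = 1.19.
Upper fence = Q3 + 1.5·IQR = 2.79 + 0.96 = 3.75.
1.12 < 1.19 → outlier.
4.26 > 3.75 → outlier.
4.48 > 3.75 → outlier.
All remaining values lie within [1.19, 3.75].

1.12, 4.26, 4.48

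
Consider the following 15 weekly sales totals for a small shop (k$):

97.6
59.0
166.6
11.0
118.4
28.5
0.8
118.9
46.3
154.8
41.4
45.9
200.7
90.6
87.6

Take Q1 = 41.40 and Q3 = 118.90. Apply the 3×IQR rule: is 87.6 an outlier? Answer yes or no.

no

IQR = Q3 − Q1 = 118.90 − 41.40 = 77.50.
Lower fence = Q1 − 3·IQR = 41.40 − 232.50 = -191.10.
Upper fence = Q3 + 3·IQR = 118.90 + 232.50 = 351.40.
87.6 lies within [-191.10, 351.40].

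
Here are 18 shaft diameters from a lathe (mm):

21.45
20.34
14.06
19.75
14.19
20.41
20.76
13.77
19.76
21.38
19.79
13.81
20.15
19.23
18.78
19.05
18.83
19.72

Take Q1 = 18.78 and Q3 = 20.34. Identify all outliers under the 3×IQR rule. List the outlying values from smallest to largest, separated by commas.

IQR = Q3 − Q1 = 20.34 − 18.78 = 1.56.
Lower fence = Q1 − 3·IQR = 18.78 − 4.68 = 14.10.
Upper fence = Q3 + 3·IQR = 20.34 + 4.68 = 25.02.
13.77 < 14.10 → outlier.
13.81 < 14.10 → outlier.
14.06 < 14.10 → outlier.
All remaining values lie within [14.10, 25.02].

13.77, 13.81, 14.06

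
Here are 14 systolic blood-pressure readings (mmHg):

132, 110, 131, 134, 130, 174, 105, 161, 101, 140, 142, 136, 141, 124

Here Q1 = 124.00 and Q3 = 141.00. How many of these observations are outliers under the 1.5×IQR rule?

1

IQR = 17.00; fences at 124.00 − 25.50 = 98.50 and 141.00 + 25.50 = 166.50.
Outside the cutoffs: 174.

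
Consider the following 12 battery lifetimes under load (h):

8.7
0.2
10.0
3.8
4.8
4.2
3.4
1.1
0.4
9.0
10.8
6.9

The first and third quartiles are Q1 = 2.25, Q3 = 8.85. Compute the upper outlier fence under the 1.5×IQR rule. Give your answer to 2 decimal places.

IQR = Q3 − Q1 = 8.85 − 2.25 = 6.60.
Lower fence = Q1 − 1.5·IQR = 2.25 − 9.90 = -7.65.
Upper fence = Q3 + 1.5·IQR = 8.85 + 9.90 = 18.75.

18.75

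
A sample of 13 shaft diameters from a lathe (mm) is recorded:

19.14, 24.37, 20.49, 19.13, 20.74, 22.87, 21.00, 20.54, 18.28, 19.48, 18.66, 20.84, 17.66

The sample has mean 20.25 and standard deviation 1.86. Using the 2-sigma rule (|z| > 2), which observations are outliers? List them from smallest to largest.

Cutoffs at x̄ ± 2s: 20.25 ± 2·1.86 = [16.53, 23.97].
24.37: z = 2.22, |z| > 2 → outlier.
Every other value lies within [16.53, 23.97].

24.37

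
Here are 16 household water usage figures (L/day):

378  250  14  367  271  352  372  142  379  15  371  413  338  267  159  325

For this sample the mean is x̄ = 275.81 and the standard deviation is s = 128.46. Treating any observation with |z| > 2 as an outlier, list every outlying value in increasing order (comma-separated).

14, 15

Cutoffs at x̄ ± 2s: 275.81 ± 2·128.46 = [18.89, 532.73].
14: z = -2.04, |z| > 2 → outlier.
15: z = -2.03, |z| > 2 → outlier.
Every other value lies within [18.89, 532.73].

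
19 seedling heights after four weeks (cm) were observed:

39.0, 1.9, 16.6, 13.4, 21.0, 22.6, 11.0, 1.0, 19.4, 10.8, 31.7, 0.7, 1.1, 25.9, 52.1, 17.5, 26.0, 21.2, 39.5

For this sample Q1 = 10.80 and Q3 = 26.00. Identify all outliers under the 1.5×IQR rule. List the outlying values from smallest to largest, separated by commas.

52.1

IQR = Q3 − Q1 = 26.00 − 10.80 = 15.20.
Lower fence = Q1 − 1.5·IQR = 10.80 − 22.80 = -12.00.
Upper fence = Q3 + 1.5·IQR = 26.00 + 22.80 = 48.80.
52.1 > 48.80 → outlier.
All remaining values lie within [-12.00, 48.80].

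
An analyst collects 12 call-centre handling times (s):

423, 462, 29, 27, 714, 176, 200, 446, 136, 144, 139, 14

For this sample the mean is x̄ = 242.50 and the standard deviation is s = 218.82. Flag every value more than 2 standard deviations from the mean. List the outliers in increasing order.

Cutoffs at x̄ ± 2s: 242.50 ± 2·218.82 = [-195.14, 680.14].
714: z = 2.15, |z| > 2 → outlier.
Every other value lies within [-195.14, 680.14].

714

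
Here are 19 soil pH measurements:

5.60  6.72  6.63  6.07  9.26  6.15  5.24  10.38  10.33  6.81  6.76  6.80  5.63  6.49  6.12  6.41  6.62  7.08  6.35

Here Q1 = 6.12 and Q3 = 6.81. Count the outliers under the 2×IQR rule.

IQR = 0.69; fences at 6.12 − 1.38 = 4.74 and 6.81 + 1.38 = 8.19.
Outside the cutoffs: 9.26, 10.33, 10.38.

3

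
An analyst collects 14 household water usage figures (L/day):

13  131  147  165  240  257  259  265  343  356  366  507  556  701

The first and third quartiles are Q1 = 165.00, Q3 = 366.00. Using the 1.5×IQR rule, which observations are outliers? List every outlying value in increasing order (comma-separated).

701

IQR = Q3 − Q1 = 366.00 − 165.00 = 201.00.
Lower fence = Q1 − 1.5·IQR = 165.00 − 301.50 = -136.50.
Upper fence = Q3 + 1.5·IQR = 366.00 + 301.50 = 667.50.
701 > 667.50 → outlier.
All remaining values lie within [-136.50, 667.50].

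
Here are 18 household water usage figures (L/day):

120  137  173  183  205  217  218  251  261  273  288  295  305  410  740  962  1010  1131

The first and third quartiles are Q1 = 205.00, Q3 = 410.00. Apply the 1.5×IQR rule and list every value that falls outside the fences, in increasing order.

IQR = Q3 − Q1 = 410.00 − 205.00 = 205.00.
Lower fence = Q1 − 1.5·IQR = 205.00 − 307.50 = -102.50.
Upper fence = Q3 + 1.5·IQR = 410.00 + 307.50 = 717.50.
740 > 717.50 → outlier.
962 > 717.50 → outlier.
1010 > 717.50 → outlier.
1131 > 717.50 → outlier.
All remaining values lie within [-102.50, 717.50].

740, 962, 1010, 1131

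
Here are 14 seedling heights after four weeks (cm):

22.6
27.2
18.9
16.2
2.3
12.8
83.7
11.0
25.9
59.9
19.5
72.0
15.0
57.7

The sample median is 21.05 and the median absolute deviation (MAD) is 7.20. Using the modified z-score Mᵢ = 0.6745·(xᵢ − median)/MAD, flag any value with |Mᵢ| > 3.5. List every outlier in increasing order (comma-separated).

59.9, 72.0, 83.7

|Mᵢ| > 3.5 ⇔ |xᵢ − 21.05| > 3.5·7.20/0.6745 = 37.36.
So outliers lie outside [-16.31, 58.41].
59.9: M = 3.64 → outlier.
72.0: M = 4.77 → outlier.
83.7: M = 5.87 → outlier.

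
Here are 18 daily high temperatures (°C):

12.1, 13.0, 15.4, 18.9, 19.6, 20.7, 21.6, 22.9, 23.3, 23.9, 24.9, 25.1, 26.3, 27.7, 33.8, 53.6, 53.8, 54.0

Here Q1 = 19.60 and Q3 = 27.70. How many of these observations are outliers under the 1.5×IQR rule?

IQR = 8.10; fences at 19.60 − 12.15 = 7.45 and 27.70 + 12.15 = 39.85.
Outside the cutoffs: 53.6, 53.8, 54.0.

3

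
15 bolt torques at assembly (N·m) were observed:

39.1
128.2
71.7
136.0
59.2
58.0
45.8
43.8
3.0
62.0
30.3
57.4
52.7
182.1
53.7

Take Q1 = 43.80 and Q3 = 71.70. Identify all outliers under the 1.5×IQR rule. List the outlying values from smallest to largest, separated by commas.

IQR = Q3 − Q1 = 71.70 − 43.80 = 27.90.
Lower fence = Q1 − 1.5·IQR = 43.80 − 41.85 = 1.95.
Upper fence = Q3 + 1.5·IQR = 71.70 + 41.85 = 113.55.
128.2 > 113.55 → outlier.
136.0 > 113.55 → outlier.
182.1 > 113.55 → outlier.
All remaining values lie within [1.95, 113.55].

128.2, 136.0, 182.1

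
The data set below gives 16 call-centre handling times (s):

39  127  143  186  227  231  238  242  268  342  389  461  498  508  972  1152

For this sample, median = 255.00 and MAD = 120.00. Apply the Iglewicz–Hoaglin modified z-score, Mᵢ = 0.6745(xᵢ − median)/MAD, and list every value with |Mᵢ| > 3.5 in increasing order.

|Mᵢ| > 3.5 ⇔ |xᵢ − 255.00| > 3.5·120.00/0.6745 = 622.68.
So outliers lie outside [-367.68, 877.68].
972: M = 4.03 → outlier.
1152: M = 5.04 → outlier.

972, 1152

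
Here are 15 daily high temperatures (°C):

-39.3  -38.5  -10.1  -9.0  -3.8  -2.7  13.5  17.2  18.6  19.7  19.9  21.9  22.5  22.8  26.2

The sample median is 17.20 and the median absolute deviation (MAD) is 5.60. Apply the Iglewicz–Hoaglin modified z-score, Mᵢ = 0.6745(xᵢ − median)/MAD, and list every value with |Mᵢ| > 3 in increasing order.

|Mᵢ| > 3 ⇔ |xᵢ − 17.20| > 3·5.60/0.6745 = 24.91.
So outliers lie outside [-7.71, 42.11].
-39.3: M = -6.81 → outlier.
-38.5: M = -6.71 → outlier.
-10.1: M = -3.29 → outlier.
-9.0: M = -3.16 → outlier.

-39.3, -38.5, -10.1, -9.0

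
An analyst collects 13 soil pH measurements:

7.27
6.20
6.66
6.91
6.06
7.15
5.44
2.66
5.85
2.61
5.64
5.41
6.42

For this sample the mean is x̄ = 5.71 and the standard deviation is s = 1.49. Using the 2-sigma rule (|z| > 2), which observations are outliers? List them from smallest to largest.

Cutoffs at x̄ ± 2s: 5.71 ± 2·1.49 = [2.73, 8.69].
2.61: z = -2.08, |z| > 2 → outlier.
2.66: z = -2.05, |z| > 2 → outlier.
Every other value lies within [2.73, 8.69].

2.61, 2.66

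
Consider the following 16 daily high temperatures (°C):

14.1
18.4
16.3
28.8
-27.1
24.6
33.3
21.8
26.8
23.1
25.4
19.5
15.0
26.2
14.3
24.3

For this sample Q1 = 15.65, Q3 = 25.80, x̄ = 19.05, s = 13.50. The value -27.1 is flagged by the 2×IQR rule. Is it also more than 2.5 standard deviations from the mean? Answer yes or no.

yes

z = (-27.1 − 19.05) / 13.50 = -3.42.
|z| = 3.42 > 2.5.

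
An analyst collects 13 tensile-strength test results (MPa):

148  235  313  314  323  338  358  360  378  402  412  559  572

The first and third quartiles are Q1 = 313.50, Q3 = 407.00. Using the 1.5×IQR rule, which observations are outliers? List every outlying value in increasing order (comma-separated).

148, 559, 572

IQR = Q3 − Q1 = 407.00 − 313.50 = 93.50.
Lower fence = Q1 − 1.5·IQR = 313.50 − 140.25 = 173.25.
Upper fence = Q3 + 1.5·IQR = 407.00 + 140.25 = 547.25.
148 < 173.25 → outlier.
559 > 547.25 → outlier.
572 > 547.25 → outlier.
All remaining values lie within [173.25, 547.25].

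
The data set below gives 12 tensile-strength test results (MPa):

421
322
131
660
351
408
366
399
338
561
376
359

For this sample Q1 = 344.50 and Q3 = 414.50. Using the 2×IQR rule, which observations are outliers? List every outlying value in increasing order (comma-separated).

131, 561, 660

IQR = Q3 − Q1 = 414.50 − 344.50 = 70.00.
Lower fence = Q1 − 2·IQR = 344.50 − 140.00 = 204.50.
Upper fence = Q3 + 2·IQR = 414.50 + 140.00 = 554.50.
131 < 204.50 → outlier.
561 > 554.50 → outlier.
660 > 554.50 → outlier.
All remaining values lie within [204.50, 554.50].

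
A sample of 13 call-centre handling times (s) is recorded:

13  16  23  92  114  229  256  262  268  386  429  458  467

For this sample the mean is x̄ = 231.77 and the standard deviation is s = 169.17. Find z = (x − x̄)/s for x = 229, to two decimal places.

z = (229 − 231.77) / 169.17 = -0.02.

-0.02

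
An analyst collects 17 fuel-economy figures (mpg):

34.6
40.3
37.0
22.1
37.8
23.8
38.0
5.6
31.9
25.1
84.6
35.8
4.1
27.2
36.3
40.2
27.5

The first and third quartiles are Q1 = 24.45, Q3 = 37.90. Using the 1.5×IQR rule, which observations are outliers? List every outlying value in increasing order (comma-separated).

IQR = Q3 − Q1 = 37.90 − 24.45 = 13.45.
Lower fence = Q1 − 1.5·IQR = 24.45 − 20.175 = 4.275.
Upper fence = Q3 + 1.5·IQR = 37.90 + 20.175 = 58.075.
4.1 < 4.275 → outlier.
84.6 > 58.075 → outlier.
All remaining values lie within [4.275, 58.075].

4.1, 84.6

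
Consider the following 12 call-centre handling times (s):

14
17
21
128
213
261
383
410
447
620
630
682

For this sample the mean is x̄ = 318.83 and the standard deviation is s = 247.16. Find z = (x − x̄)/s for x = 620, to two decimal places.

1.22

z = (620 − 318.83) / 247.16 = 1.22.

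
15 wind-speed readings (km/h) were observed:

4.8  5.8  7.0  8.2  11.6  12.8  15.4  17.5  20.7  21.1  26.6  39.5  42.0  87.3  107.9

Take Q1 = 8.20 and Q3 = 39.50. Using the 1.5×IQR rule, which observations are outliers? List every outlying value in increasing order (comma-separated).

IQR = Q3 − Q1 = 39.50 − 8.20 = 31.30.
Lower fence = Q1 − 1.5·IQR = 8.20 − 46.95 = -38.75.
Upper fence = Q3 + 1.5·IQR = 39.50 + 46.95 = 86.45.
87.3 > 86.45 → outlier.
107.9 > 86.45 → outlier.
All remaining values lie within [-38.75, 86.45].

87.3, 107.9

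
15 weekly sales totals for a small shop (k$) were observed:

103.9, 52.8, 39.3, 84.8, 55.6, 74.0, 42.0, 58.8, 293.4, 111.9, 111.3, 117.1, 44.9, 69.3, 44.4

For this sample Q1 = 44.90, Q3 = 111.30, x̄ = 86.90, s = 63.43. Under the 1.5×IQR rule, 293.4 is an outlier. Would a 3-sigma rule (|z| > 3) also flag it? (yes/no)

yes

z = (293.4 − 86.90) / 63.43 = 3.26.
|z| = 3.26 > 3.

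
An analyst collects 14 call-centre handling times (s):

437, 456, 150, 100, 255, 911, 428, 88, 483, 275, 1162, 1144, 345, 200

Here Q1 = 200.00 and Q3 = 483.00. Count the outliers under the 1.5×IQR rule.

3

IQR = 283.00; fences at 200.00 − 424.50 = -224.50 and 483.00 + 424.50 = 907.50.
Outside the cutoffs: 911, 1144, 1162.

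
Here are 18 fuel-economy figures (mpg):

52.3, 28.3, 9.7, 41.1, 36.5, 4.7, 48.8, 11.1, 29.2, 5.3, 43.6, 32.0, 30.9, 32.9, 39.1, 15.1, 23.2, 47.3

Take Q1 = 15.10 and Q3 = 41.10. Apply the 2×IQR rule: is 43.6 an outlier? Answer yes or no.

no

IQR = Q3 − Q1 = 41.10 − 15.10 = 26.00.
Lower fence = Q1 − 2·IQR = 15.10 − 52.00 = -36.90.
Upper fence = Q3 + 2·IQR = 41.10 + 52.00 = 93.10.
43.6 lies within [-36.90, 93.10].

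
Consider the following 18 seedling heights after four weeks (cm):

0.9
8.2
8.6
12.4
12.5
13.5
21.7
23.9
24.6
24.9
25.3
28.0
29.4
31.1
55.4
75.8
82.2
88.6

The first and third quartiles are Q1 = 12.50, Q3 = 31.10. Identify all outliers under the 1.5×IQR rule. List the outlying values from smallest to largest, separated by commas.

IQR = Q3 − Q1 = 31.10 − 12.50 = 18.60.
Lower fence = Q1 − 1.5·IQR = 12.50 − 27.90 = -15.40.
Upper fence = Q3 + 1.5·IQR = 31.10 + 27.90 = 59.00.
75.8 > 59.00 → outlier.
82.2 > 59.00 → outlier.
88.6 > 59.00 → outlier.
All remaining values lie within [-15.40, 59.00].

75.8, 82.2, 88.6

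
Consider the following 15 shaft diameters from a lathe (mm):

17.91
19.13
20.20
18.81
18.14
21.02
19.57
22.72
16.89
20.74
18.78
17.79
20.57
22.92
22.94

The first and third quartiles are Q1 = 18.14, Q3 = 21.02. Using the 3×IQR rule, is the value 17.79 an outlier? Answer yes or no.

no

IQR = Q3 − Q1 = 21.02 − 18.14 = 2.88.
Lower fence = Q1 − 3·IQR = 18.14 − 8.64 = 9.50.
Upper fence = Q3 + 3·IQR = 21.02 + 8.64 = 29.66.
17.79 lies within [9.50, 29.66].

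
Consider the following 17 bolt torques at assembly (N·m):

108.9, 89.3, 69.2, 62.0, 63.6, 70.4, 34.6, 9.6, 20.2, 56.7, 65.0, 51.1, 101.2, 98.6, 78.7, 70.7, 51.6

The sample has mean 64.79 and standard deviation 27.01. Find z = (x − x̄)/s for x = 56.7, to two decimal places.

z = (56.7 − 64.79) / 27.01 = -0.30.

-0.30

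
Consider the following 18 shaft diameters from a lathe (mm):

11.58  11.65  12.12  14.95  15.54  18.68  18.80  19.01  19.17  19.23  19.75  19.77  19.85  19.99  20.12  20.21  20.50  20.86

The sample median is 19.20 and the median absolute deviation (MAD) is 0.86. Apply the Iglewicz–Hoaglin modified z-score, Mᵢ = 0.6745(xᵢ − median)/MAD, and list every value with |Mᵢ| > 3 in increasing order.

11.58, 11.65, 12.12, 14.95

|Mᵢ| > 3 ⇔ |xᵢ − 19.20| > 3·0.86/0.6745 = 3.83.
So outliers lie outside [15.37, 23.03].
11.58: M = -5.98 → outlier.
11.65: M = -5.92 → outlier.
12.12: M = -5.55 → outlier.
14.95: M = -3.33 → outlier.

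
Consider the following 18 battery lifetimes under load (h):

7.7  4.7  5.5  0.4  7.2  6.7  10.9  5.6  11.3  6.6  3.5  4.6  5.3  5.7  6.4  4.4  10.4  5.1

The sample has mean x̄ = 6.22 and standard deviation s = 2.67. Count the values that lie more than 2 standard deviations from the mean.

1

Cutoffs: x̄ ± 2s = [0.88, 11.56].
Outside the cutoffs: 0.4.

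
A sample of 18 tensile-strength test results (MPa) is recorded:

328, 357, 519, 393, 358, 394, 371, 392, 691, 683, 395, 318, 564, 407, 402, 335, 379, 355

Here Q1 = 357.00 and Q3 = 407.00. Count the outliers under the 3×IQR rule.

IQR = 50.00; fences at 357.00 − 150.00 = 207.00 and 407.00 + 150.00 = 557.00.
Outside the cutoffs: 564, 683, 691.

3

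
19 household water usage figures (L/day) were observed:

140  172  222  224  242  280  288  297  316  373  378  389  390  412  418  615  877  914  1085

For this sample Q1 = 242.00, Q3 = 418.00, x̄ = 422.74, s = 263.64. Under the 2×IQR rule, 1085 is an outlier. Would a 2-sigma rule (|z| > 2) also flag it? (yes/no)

z = (1085 − 422.74) / 263.64 = 2.51.
|z| = 2.51 > 2.

yes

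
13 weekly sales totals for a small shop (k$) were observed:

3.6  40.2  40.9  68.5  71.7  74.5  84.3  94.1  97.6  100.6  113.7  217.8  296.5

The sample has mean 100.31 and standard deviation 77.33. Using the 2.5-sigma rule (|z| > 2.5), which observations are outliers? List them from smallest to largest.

Cutoffs at x̄ ± 2.5s: 100.31 ± 2.5·77.33 = [-93.015, 293.635].
296.5: z = 2.54, |z| > 2.5 → outlier.
Every other value lies within [-93.015, 293.635].

296.5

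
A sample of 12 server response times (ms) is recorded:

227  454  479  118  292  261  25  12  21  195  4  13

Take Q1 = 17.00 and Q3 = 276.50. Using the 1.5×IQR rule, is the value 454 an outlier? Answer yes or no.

no

IQR = Q3 − Q1 = 276.50 − 17.00 = 259.50.
Lower fence = Q1 − 1.5·IQR = 17.00 − 389.25 = -372.25.
Upper fence = Q3 + 1.5·IQR = 276.50 + 389.25 = 665.75.
454 lies within [-372.25, 665.75].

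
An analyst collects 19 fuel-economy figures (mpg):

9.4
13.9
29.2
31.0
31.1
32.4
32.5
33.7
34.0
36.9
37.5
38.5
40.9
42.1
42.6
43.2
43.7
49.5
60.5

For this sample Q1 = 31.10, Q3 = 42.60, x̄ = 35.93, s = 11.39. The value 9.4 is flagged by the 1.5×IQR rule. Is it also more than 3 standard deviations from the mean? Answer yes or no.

no

z = (9.4 − 35.93) / 11.39 = -2.33.
|z| = 2.33 ≤ 3.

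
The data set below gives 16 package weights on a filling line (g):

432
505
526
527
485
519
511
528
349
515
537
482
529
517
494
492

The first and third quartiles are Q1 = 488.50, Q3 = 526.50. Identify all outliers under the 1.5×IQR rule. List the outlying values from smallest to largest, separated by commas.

349

IQR = Q3 − Q1 = 526.50 − 488.50 = 38.00.
Lower fence = Q1 − 1.5·IQR = 488.50 − 57.00 = 431.50.
Upper fence = Q3 + 1.5·IQR = 526.50 + 57.00 = 583.50.
349 < 431.50 → outlier.
All remaining values lie within [431.50, 583.50].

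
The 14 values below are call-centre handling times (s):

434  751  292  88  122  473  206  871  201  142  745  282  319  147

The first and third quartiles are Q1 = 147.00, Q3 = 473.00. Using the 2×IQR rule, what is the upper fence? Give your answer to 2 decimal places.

IQR = Q3 − Q1 = 473.00 − 147.00 = 326.00.
Lower fence = Q1 − 2·IQR = 147.00 − 652.00 = -505.00.
Upper fence = Q3 + 2·IQR = 473.00 + 652.00 = 1125.00.

1125.00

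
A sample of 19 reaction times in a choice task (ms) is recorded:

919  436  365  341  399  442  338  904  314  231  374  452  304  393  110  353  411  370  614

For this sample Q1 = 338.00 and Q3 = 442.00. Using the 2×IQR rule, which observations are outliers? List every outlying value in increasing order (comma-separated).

110, 904, 919

IQR = Q3 − Q1 = 442.00 − 338.00 = 104.00.
Lower fence = Q1 − 2·IQR = 338.00 − 208.00 = 130.00.
Upper fence = Q3 + 2·IQR = 442.00 + 208.00 = 650.00.
110 < 130.00 → outlier.
904 > 650.00 → outlier.
919 > 650.00 → outlier.
All remaining values lie within [130.00, 650.00].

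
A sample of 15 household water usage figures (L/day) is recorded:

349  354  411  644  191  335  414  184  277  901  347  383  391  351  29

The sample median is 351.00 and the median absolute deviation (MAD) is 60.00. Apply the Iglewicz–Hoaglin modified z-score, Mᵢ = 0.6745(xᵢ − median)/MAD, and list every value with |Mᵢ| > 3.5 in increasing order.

|Mᵢ| > 3.5 ⇔ |xᵢ − 351.00| > 3.5·60.00/0.6745 = 311.34.
So outliers lie outside [39.66, 662.34].
29: M = -3.62 → outlier.
901: M = 6.18 → outlier.

29, 901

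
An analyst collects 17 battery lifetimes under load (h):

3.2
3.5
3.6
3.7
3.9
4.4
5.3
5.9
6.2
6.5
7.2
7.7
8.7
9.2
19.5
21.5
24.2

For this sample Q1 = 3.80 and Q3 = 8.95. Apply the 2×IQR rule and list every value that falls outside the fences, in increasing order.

IQR = Q3 − Q1 = 8.95 − 3.80 = 5.15.
Lower fence = Q1 − 2·IQR = 3.80 − 10.30 = -6.50.
Upper fence = Q3 + 2·IQR = 8.95 + 10.30 = 19.25.
19.5 > 19.25 → outlier.
21.5 > 19.25 → outlier.
24.2 > 19.25 → outlier.
All remaining values lie within [-6.50, 19.25].

19.5, 21.5, 24.2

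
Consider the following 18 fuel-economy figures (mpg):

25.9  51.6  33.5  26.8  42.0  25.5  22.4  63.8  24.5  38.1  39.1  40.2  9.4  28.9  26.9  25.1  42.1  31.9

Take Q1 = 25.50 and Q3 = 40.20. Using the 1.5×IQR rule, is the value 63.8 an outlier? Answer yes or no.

yes

IQR = Q3 − Q1 = 40.20 − 25.50 = 14.70.
Lower fence = Q1 − 1.5·IQR = 25.50 − 22.05 = 3.45.
Upper fence = Q3 + 1.5·IQR = 40.20 + 22.05 = 62.25.
63.8 lies above the upper fence.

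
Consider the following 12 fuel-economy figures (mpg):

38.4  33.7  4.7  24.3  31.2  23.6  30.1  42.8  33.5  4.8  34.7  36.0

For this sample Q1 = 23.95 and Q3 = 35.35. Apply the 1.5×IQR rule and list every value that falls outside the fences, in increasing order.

4.7, 4.8

IQR = Q3 − Q1 = 35.35 − 23.95 = 11.40.
Lower fence = Q1 − 1.5·IQR = 23.95 − 17.10 = 6.85.
Upper fence = Q3 + 1.5·IQR = 35.35 + 17.10 = 52.45.
4.7 < 6.85 → outlier.
4.8 < 6.85 → outlier.
All remaining values lie within [6.85, 52.45].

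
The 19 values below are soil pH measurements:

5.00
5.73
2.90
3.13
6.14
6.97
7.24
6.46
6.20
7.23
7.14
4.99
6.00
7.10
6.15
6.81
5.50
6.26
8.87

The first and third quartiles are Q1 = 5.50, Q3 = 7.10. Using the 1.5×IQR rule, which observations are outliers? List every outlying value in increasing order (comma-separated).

IQR = Q3 − Q1 = 7.10 − 5.50 = 1.60.
Lower fence = Q1 − 1.5·IQR = 5.50 − 2.40 = 3.10.
Upper fence = Q3 + 1.5·IQR = 7.10 + 2.40 = 9.50.
2.90 < 3.10 → outlier.
All remaining values lie within [3.10, 9.50].

2.90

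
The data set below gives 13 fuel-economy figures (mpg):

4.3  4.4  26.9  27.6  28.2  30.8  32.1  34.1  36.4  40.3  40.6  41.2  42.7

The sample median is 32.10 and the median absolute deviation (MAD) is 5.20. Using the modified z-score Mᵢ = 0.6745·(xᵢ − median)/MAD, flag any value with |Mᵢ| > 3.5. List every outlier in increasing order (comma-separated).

|Mᵢ| > 3.5 ⇔ |xᵢ − 32.10| > 3.5·5.20/0.6745 = 26.98.
So outliers lie outside [5.12, 59.08].
4.3: M = -3.61 → outlier.
4.4: M = -3.59 → outlier.

4.3, 4.4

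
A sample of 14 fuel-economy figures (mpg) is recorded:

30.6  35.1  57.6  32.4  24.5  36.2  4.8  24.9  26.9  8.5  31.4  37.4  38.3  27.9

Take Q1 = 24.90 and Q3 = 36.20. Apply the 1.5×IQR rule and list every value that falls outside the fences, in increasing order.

4.8, 57.6

IQR = Q3 − Q1 = 36.20 − 24.90 = 11.30.
Lower fence = Q1 − 1.5·IQR = 24.90 − 16.95 = 7.95.
Upper fence = Q3 + 1.5·IQR = 36.20 + 16.95 = 53.15.
4.8 < 7.95 → outlier.
57.6 > 53.15 → outlier.
All remaining values lie within [7.95, 53.15].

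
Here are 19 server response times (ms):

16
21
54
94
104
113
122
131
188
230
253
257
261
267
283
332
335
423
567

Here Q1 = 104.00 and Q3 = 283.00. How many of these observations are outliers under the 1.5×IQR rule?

IQR = 179.00; fences at 104.00 − 268.50 = -164.50 and 283.00 + 268.50 = 551.50.
Outside the cutoffs: 567.

1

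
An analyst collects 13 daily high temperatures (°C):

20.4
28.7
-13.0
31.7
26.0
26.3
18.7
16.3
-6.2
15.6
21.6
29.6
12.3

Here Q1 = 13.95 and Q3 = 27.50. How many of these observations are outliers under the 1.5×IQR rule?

1

IQR = 13.55; fences at 13.95 − 20.325 = -6.375 and 27.50 + 20.325 = 47.825.
Outside the cutoffs: -13.0.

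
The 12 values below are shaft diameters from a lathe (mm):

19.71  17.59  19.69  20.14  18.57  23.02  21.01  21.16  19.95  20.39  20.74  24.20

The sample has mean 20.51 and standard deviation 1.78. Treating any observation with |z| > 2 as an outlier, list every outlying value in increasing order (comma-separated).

24.20

Cutoffs at x̄ ± 2s: 20.51 ± 2·1.78 = [16.95, 24.07].
24.20: z = 2.07, |z| > 2 → outlier.
Every other value lies within [16.95, 24.07].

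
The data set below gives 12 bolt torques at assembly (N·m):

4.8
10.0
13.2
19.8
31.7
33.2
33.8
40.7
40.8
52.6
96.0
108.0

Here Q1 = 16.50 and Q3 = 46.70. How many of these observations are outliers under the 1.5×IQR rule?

IQR = 30.20; fences at 16.50 − 45.30 = -28.80 and 46.70 + 45.30 = 92.00.
Outside the cutoffs: 96.0, 108.0.

2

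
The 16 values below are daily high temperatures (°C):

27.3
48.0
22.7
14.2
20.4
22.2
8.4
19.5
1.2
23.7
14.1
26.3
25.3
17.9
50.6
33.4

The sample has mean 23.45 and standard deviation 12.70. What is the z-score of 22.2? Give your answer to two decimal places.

-0.10

z = (22.2 − 23.45) / 12.70 = -0.10.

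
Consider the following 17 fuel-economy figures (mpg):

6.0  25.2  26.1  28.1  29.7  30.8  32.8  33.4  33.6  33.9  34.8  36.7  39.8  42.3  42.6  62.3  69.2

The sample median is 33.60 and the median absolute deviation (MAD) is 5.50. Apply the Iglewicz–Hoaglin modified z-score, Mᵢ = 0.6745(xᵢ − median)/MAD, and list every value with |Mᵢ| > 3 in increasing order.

|Mᵢ| > 3 ⇔ |xᵢ − 33.60| > 3·5.50/0.6745 = 24.46.
So outliers lie outside [9.14, 58.06].
6.0: M = -3.38 → outlier.
62.3: M = 3.52 → outlier.
69.2: M = 4.37 → outlier.

6.0, 62.3, 69.2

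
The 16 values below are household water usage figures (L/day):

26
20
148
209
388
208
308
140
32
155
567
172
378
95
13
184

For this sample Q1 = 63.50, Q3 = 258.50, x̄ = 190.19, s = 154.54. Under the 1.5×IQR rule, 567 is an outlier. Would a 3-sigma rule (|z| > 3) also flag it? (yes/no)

z = (567 − 190.19) / 154.54 = 2.44.
|z| = 2.44 ≤ 3.

no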